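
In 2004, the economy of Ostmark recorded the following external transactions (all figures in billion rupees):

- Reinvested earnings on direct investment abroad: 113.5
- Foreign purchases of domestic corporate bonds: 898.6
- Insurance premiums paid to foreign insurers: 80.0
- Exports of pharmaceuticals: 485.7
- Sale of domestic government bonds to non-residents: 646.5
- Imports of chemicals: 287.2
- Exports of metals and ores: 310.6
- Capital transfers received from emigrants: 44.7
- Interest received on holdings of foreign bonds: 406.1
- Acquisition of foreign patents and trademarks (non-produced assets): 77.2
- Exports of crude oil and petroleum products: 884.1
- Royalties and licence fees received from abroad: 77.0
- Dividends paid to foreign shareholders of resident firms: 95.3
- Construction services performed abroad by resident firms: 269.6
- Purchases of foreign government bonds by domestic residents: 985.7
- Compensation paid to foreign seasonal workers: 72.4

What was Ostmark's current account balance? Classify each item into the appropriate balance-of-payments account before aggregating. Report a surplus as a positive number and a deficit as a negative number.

Goods: 310.6 + 884.1 + 485.7 - 287.2 = 1393.2
Services: -80.0 + 269.6 + 77.0 = 266.6
Primary income: 406.1 - 95.3 + 113.5 - 72.4 = 351.9
Current account = 1393.2 + 266.6 + 351.9 = 2011.7
(Excluded from the current account — financial account: foreign purchases of domestic corporate bonds 898.6, sale of domestic government bonds to non-residents 646.5, purchases of foreign government bonds by domestic residents 985.7; capital account: capital transfers received from emigrants 44.7, acquisition of foreign patents and trademarks (non-produced assets) 77.2.)

2011.7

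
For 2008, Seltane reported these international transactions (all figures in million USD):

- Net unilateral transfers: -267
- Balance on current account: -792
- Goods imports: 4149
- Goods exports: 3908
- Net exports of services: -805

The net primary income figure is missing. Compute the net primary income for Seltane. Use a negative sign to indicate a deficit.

Current account = goods balance + services balance + net primary income + net secondary income
Sum of the known components = -1313
Net primary income = CA - (known components) = -792 - (-1313) = 521

521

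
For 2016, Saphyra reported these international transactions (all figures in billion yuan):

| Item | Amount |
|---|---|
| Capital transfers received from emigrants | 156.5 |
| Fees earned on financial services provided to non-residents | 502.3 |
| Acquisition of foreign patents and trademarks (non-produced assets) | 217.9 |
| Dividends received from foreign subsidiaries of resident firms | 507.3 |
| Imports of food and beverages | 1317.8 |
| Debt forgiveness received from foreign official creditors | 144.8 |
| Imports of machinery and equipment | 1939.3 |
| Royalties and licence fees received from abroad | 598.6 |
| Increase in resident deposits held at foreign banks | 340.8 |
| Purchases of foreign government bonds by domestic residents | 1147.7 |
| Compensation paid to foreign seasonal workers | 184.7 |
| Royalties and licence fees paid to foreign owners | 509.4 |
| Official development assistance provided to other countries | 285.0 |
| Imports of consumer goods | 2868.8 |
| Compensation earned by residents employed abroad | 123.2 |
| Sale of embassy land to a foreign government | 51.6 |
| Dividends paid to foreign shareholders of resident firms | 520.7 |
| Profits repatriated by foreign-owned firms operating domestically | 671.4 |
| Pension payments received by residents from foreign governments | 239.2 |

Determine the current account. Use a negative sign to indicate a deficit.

Goods: -1317.8 - 1939.3 - 2868.8 = -6125.9
Services: 502.3 - 509.4 + 598.6 = 591.5
Primary income: -671.4 + 507.3 + 123.2 - 520.7 - 184.7 = -746.3
Secondary income: -285.0 + 239.2 = -45.8
Current account = (-6125.9) + 591.5 + (-746.3) + (-45.8) = -6326.5
(Excluded from the current account — capital account: capital transfers received from emigrants 156.5, acquisition of foreign patents and trademarks (non-produced assets) 217.9, debt forgiveness received from foreign official creditors 144.8, sale of embassy land to a foreign government 51.6; financial account: increase in resident deposits held at foreign banks 340.8, purchases of foreign government bonds by domestic residents 1147.7.)

-6326.5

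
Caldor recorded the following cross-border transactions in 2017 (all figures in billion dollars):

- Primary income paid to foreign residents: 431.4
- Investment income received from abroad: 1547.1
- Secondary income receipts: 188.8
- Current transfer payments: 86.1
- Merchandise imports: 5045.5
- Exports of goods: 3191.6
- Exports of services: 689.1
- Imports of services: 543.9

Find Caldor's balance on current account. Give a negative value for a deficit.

-490.3

Goods balance = 3191.6 - 5045.5 = -1853.9
Services balance = 689.1 - 543.9 = 145.2
Trade balance (goods + services) = -1853.9 + 145.2 = -1708.7
Net primary income = 1547.1 - 431.4 = 1115.7
Net secondary income = 188.8 - 86.1 = 102.7
Current account = -1708.7 + 1115.7 + 102.7 = -490.3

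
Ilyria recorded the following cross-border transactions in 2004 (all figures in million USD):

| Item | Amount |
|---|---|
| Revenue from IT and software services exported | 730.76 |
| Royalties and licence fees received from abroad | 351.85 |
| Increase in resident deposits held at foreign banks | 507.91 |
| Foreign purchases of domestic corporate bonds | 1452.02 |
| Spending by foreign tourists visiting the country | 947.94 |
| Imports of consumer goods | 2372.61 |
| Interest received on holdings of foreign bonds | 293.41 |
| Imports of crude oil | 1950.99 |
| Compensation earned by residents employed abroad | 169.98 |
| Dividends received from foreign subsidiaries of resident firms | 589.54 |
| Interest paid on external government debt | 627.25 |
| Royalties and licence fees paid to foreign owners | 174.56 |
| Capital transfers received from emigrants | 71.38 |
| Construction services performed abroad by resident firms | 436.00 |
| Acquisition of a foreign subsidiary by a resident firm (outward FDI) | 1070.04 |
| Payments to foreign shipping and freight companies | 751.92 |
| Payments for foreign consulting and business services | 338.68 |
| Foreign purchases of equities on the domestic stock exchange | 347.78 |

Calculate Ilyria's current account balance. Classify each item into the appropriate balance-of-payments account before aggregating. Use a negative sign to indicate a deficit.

-2696.53

Goods: -1950.99 - 2372.61 = -4323.60
Services: -338.68 + 730.76 + 436.00 + 947.94 + 351.85 - 174.56 - 751.92 = 1201.39
Primary income: -627.25 + 589.54 + 169.98 + 293.41 = 425.68
Current account = (-4323.60) + 1201.39 + 425.68 = -2696.53
(Excluded from the current account — financial account: increase in resident deposits held at foreign banks 507.91, foreign purchases of domestic corporate bonds 1452.02, acquisition of a foreign subsidiary by a resident firm (outward FDI) 1070.04, foreign purchases of equities on the domestic stock exchange 347.78; capital account: capital transfers received from emigrants 71.38.)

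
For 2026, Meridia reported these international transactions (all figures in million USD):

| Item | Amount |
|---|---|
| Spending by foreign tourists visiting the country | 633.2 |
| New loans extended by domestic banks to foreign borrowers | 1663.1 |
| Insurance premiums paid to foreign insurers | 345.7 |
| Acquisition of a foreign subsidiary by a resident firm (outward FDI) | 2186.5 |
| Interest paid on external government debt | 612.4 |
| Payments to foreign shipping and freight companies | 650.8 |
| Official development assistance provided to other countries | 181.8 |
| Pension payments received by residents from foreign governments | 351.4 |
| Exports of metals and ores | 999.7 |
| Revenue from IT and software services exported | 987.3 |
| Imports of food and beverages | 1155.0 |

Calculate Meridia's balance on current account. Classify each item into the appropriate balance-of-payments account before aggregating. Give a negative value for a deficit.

Goods: -1155.0 + 999.7 = -155.3
Services: -650.8 - 345.7 + 987.3 + 633.2 = 624.0
Primary income: -612.4
Secondary income: 351.4 - 181.8 = 169.6
Current account = (-155.3) + 624.0 + (-612.4) + 169.6 = 25.9
(Excluded from the current account — financial account: new loans extended by domestic banks to foreign borrowers 1663.1, acquisition of a foreign subsidiary by a resident firm (outward FDI) 2186.5.)

25.9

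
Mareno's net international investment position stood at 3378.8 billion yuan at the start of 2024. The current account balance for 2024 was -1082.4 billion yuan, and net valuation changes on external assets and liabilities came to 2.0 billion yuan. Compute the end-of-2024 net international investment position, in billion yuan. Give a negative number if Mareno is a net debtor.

2298.4

Change in NIIP = current account + net valuation change = -1082.4 + 2.0 = -1080.4
End-of-year NIIP = 3378.8 + (-1080.4) = 2298.4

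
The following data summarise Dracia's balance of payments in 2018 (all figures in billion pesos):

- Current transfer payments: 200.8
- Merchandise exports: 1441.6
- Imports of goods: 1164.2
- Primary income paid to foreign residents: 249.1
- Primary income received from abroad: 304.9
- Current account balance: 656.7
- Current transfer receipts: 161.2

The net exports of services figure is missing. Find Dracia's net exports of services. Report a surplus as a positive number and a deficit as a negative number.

Current account = goods balance + services balance + net primary income + net secondary income
Sum of the known components = 293.6
Net exports of services = CA - (known components) = 656.7 - 293.6 = 363.1

363.1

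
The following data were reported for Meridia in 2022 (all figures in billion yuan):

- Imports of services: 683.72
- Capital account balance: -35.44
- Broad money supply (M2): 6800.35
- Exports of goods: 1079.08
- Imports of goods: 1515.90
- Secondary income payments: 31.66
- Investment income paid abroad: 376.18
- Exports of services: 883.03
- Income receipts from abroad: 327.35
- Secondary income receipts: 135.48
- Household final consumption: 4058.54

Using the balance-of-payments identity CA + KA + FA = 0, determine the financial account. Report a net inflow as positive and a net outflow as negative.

217.96

Goods balance = 1079.08 - 1515.90 = -436.82
Services balance = 883.03 - 683.72 = 199.31
Trade balance (goods + services) = -436.82 + 199.31 = -237.51
Net primary income = 327.35 - 376.18 = -48.83
Net secondary income = 135.48 - 31.66 = 103.82
Current account = -237.51 + (-48.83) + 103.82 = -182.52
Financial account = -(-182.52 + (-35.44)) = 217.96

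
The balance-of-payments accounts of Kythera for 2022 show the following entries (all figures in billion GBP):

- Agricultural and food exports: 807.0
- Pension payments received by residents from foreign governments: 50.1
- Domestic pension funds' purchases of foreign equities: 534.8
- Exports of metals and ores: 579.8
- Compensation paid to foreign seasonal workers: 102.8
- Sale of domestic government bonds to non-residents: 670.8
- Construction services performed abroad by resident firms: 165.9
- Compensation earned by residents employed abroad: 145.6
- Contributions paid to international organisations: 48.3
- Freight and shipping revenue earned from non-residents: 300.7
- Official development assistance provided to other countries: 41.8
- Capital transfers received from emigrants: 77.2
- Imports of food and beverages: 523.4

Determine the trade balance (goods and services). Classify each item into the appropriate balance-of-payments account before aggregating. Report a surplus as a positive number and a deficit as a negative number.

1330.0

Goods: 579.8 + 807.0 - 523.4 = 863.4
Services: 300.7 + 165.9 = 466.6
Trade balance = 863.4 + 466.6 = 1330.0
(Excluded from the trade balance — secondary income: pension payments received by residents from foreign governments 50.1, contributions paid to international organisations 48.3, official development assistance provided to other countries 41.8; financial account: domestic pension funds' purchases of foreign equities 534.8, sale of domestic government bonds to non-residents 670.8; primary income: compensation paid to foreign seasonal workers 102.8, compensation earned by residents employed abroad 145.6; capital account: capital transfers received from emigrants 77.2.)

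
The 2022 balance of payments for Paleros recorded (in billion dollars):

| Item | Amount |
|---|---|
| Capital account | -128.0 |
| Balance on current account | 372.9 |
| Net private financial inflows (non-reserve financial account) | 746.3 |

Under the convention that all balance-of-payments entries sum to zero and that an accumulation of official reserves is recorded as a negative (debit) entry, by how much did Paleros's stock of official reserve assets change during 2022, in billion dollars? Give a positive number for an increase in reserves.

991.2

Official reserve transactions balance = -(372.9 + (-128.0) + 746.3) = -991.2
An accumulation of reserves is recorded as a debit (negative entry), so the change in the stock of reserves is the negative of that balance.
Change in official reserves = -(-991.2) = 991.2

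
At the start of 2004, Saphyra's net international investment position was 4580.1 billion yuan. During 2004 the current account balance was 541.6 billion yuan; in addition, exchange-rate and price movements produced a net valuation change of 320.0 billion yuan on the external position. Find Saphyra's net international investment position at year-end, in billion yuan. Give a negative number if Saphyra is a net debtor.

5441.7

Change in NIIP = current account + net valuation change = 541.6 + 320.0 = 861.6
End-of-year NIIP = 4580.1 + 861.6 = 5441.7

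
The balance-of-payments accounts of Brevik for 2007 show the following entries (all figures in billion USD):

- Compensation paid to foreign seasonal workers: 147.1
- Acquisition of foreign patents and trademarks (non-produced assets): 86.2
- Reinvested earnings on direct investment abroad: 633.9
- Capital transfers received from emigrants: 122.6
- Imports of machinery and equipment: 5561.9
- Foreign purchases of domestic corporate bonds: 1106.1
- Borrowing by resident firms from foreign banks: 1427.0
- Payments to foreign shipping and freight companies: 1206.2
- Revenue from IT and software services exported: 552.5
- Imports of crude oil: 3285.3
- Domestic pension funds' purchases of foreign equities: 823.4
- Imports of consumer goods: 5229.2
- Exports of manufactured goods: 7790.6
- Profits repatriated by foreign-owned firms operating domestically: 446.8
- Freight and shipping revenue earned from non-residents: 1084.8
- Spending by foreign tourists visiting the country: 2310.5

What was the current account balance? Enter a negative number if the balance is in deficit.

Goods: -5229.2 + 7790.6 - 5561.9 - 3285.3 = -6285.8
Services: 2310.5 + 1084.8 - 1206.2 + 552.5 = 2741.6
Primary income: 633.9 - 147.1 - 446.8 = 40.0
Current account = (-6285.8) + 2741.6 + 40.0 = -3504.2
(Excluded from the current account — capital account: acquisition of foreign patents and trademarks (non-produced assets) 86.2, capital transfers received from emigrants 122.6; financial account: foreign purchases of domestic corporate bonds 1106.1, borrowing by resident firms from foreign banks 1427.0, domestic pension funds' purchases of foreign equities 823.4.)

-3504.2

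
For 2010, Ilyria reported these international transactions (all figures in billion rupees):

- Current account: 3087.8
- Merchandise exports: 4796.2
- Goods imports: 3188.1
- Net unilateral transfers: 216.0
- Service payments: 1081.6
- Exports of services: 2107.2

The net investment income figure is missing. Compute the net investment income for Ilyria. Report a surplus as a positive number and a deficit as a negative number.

Current account = goods balance + services balance + net primary income + net secondary income
Sum of the known components = 2849.7
Net investment income = CA - (known components) = 3087.8 - 2849.7 = 238.1

238.1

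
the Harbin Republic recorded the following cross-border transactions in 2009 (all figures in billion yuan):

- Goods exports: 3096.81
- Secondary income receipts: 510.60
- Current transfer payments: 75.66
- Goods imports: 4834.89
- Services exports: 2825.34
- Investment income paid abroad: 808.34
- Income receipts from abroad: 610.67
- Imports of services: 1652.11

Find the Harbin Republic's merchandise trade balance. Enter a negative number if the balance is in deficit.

Goods balance = 3096.81 - 4834.89 = -1738.08

-1738.08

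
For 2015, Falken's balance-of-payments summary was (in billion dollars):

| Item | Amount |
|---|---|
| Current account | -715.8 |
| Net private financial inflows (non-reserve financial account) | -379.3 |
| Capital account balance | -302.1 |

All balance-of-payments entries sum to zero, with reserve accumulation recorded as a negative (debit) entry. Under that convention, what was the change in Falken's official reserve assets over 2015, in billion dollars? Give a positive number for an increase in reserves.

-1397.2

Official reserve transactions balance = -((-715.8) + (-302.1) + (-379.3)) = 1397.2
An accumulation of reserves is recorded as a debit (negative entry), so the change in the stock of reserves is the negative of that balance.
Change in official reserves = -(1397.2) = -1397.2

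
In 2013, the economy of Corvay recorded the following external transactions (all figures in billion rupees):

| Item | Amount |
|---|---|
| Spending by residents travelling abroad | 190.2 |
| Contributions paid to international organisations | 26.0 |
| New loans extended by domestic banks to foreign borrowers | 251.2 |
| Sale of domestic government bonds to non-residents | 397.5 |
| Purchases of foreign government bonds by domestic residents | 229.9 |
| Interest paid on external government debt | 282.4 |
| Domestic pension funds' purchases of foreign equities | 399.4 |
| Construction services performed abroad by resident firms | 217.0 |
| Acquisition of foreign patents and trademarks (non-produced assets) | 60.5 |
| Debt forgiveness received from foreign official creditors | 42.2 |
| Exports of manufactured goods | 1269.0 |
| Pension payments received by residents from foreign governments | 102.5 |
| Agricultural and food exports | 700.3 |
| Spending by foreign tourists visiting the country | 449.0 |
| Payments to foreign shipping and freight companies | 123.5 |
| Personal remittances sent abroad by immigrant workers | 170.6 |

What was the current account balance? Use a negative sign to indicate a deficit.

1945.1

Goods: 1269.0 + 700.3 = 1969.3
Services: -190.2 - 123.5 + 217.0 + 449.0 = 352.3
Primary income: -282.4
Secondary income: -170.6 + 102.5 - 26.0 = -94.1
Current account = 1969.3 + 352.3 + (-282.4) + (-94.1) = 1945.1
(Excluded from the current account — financial account: new loans extended by domestic banks to foreign borrowers 251.2, sale of domestic government bonds to non-residents 397.5, purchases of foreign government bonds by domestic residents 229.9, domestic pension funds' purchases of foreign equities 399.4; capital account: acquisition of foreign patents and trademarks (non-produced assets) 60.5, debt forgiveness received from foreign official creditors 42.2.)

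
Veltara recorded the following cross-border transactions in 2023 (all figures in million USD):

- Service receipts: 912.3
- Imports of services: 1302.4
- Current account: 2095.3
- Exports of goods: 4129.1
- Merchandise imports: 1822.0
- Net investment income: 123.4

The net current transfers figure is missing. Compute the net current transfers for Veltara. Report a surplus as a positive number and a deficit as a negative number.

54.9

Current account = goods balance + services balance + net primary income + net secondary income
Sum of the known components = 2040.4
Net current transfers = CA - (known components) = 2095.3 - 2040.4 = 54.9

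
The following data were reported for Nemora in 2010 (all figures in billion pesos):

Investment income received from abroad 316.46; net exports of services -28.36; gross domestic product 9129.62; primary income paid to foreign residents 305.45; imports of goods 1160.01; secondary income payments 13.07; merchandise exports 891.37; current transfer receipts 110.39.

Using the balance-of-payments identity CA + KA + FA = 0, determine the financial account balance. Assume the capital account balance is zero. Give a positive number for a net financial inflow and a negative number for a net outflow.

188.67

Goods balance = 891.37 - 1160.01 = -268.64
Services balance = -28.36
Trade balance (goods + services) = -268.64 + (-28.36) = -297.00
Net primary income = 316.46 - 305.45 = 11.01
Net secondary income = 110.39 - 13.07 = 97.32
Current account = -297.00 + 11.01 + 97.32 = -188.67
Financial account = -(-188.67) = 188.67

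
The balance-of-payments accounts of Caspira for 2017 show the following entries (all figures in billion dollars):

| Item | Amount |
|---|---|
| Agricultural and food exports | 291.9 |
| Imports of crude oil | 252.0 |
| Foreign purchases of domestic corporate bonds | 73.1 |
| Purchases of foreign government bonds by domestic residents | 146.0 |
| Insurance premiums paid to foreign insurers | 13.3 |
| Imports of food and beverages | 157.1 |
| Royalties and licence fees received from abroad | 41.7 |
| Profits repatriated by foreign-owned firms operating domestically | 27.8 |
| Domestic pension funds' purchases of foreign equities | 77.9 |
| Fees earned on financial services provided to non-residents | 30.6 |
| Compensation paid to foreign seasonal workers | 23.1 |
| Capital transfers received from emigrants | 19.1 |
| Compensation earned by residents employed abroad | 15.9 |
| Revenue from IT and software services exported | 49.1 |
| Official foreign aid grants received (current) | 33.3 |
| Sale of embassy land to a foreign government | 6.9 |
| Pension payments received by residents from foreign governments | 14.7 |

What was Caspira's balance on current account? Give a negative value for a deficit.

Goods: 291.9 - 252.0 - 157.1 = -117.2
Services: -13.3 + 30.6 + 49.1 + 41.7 = 108.1
Primary income: 15.9 - 27.8 - 23.1 = -35.0
Secondary income: 14.7 + 33.3 = 48.0
Current account = (-117.2) + 108.1 + (-35.0) + 48.0 = 3.9
(Excluded from the current account — financial account: foreign purchases of domestic corporate bonds 73.1, purchases of foreign government bonds by domestic residents 146.0, domestic pension funds' purchases of foreign equities 77.9; capital account: capital transfers received from emigrants 19.1, sale of embassy land to a foreign government 6.9.)

3.9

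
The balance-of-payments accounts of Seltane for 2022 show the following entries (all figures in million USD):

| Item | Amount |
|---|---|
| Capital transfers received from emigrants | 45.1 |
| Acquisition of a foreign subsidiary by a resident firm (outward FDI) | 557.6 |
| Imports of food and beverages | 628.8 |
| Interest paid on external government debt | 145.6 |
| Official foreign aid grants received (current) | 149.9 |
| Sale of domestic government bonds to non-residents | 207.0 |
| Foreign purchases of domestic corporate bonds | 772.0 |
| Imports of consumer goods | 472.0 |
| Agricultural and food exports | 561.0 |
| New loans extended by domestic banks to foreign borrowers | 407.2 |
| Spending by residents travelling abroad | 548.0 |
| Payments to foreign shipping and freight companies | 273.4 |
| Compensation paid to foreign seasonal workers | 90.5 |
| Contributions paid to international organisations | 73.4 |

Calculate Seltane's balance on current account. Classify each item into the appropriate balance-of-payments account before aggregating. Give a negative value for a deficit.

Goods: -472.0 - 628.8 + 561.0 = -539.8
Services: -273.4 - 548.0 = -821.4
Primary income: -90.5 - 145.6 = -236.1
Secondary income: -73.4 + 149.9 = 76.5
Current account = (-539.8) + (-821.4) + (-236.1) + 76.5 = -1520.8
(Excluded from the current account — capital account: capital transfers received from emigrants 45.1; financial account: acquisition of a foreign subsidiary by a resident firm (outward FDI) 557.6, sale of domestic government bonds to non-residents 207.0, foreign purchases of domestic corporate bonds 772.0, new loans extended by domestic banks to foreign borrowers 407.2.)

-1520.8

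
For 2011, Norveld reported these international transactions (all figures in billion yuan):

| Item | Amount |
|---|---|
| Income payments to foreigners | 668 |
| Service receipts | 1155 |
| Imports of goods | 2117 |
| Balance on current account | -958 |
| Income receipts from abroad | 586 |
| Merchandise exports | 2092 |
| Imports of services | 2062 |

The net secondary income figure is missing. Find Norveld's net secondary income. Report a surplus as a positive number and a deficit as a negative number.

56

Current account = goods balance + services balance + net primary income + net secondary income
Sum of the known components = -1014
Net secondary income = CA - (known components) = -958 - (-1014) = 56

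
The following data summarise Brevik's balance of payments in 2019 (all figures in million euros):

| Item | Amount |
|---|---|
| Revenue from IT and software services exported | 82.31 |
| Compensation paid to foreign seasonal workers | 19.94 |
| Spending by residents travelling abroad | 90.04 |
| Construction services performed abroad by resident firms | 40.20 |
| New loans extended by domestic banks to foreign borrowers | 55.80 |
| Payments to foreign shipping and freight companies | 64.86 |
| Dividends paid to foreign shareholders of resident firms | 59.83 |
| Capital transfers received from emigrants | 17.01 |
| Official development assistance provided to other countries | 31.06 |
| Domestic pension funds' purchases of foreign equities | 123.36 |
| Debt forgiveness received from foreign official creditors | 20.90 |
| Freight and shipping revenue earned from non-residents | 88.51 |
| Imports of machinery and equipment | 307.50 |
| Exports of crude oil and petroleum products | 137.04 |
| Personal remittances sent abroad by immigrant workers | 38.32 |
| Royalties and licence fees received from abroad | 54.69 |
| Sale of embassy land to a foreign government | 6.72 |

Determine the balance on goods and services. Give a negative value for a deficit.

Goods: 137.04 - 307.50 = -170.46
Services: 40.20 - 90.04 + 54.69 + 82.31 - 64.86 + 88.51 = 110.81
Trade balance = -170.46 + 110.81 = -59.65
(Excluded from the trade balance — primary income: compensation paid to foreign seasonal workers 19.94, dividends paid to foreign shareholders of resident firms 59.83; financial account: new loans extended by domestic banks to foreign borrowers 55.80, domestic pension funds' purchases of foreign equities 123.36; capital account: capital transfers received from emigrants 17.01, debt forgiveness received from foreign official creditors 20.90, sale of embassy land to a foreign government 6.72; secondary income: official development assistance provided to other countries 31.06, personal remittances sent abroad by immigrant workers 38.32.)

-59.65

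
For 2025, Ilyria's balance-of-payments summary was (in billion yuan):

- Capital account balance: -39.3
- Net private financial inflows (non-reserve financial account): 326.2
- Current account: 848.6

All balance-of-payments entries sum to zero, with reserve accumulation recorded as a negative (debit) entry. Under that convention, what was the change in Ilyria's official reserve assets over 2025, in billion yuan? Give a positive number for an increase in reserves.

Official reserve transactions balance = -(848.6 + (-39.3) + 326.2) = -1135.5
An accumulation of reserves is recorded as a debit (negative entry), so the change in the stock of reserves is the negative of that balance.
Change in official reserves = -(-1135.5) = 1135.5

1135.5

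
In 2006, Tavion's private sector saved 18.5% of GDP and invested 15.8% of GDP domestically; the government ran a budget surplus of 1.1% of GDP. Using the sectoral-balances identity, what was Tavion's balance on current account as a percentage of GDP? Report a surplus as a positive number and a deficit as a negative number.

3.8

By the sectoral-balances identity, CA = (S_private - I) + (T - G).
Private balance = 18.5 - 15.8 = 2.7
Government balance (T - G) = 1.1
CA = 2.7 + 1.1 = 3.8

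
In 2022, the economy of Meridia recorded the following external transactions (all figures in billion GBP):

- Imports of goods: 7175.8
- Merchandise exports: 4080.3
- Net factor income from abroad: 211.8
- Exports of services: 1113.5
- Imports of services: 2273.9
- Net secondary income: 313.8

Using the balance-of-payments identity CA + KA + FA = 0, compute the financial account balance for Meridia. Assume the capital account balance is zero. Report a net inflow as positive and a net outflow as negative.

Goods balance = 4080.3 - 7175.8 = -3095.5
Services balance = 1113.5 - 2273.9 = -1160.4
Trade balance (goods + services) = -3095.5 + (-1160.4) = -4255.9
Net primary income = 211.8
Net secondary income = 313.8
Current account = -4255.9 + 211.8 + 313.8 = -3730.3
Financial account = -(-3730.3) = 3730.3

3730.3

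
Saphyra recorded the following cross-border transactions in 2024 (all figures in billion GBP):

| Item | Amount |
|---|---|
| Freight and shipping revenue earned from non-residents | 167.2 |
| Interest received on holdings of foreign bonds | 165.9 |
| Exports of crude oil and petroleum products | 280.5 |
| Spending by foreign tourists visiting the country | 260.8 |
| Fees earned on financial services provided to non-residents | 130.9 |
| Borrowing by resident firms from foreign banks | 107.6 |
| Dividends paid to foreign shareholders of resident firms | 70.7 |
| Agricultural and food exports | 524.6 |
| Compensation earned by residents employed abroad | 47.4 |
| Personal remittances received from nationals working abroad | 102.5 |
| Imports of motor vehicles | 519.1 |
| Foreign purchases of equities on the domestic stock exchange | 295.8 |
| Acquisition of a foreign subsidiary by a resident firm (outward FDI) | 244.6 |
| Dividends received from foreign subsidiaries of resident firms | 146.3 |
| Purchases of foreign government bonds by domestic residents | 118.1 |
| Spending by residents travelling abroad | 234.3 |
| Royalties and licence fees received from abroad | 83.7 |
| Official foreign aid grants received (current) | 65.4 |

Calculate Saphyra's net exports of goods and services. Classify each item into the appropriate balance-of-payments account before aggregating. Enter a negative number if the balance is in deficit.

694.3

Goods: -519.1 + 280.5 + 524.6 = 286.0
Services: 167.2 + 260.8 - 234.3 + 130.9 + 83.7 = 408.3
Trade balance = 286.0 + 408.3 = 694.3
(Excluded from the trade balance — primary income: interest received on holdings of foreign bonds 165.9, dividends paid to foreign shareholders of resident firms 70.7, compensation earned by residents employed abroad 47.4, dividends received from foreign subsidiaries of resident firms 146.3; financial account: borrowing by resident firms from foreign banks 107.6, foreign purchases of equities on the domestic stock exchange 295.8, acquisition of a foreign subsidiary by a resident firm (outward FDI) 244.6, purchases of foreign government bonds by domestic residents 118.1; secondary income: personal remittances received from nationals working abroad 102.5, official foreign aid grants received (current) 65.4.)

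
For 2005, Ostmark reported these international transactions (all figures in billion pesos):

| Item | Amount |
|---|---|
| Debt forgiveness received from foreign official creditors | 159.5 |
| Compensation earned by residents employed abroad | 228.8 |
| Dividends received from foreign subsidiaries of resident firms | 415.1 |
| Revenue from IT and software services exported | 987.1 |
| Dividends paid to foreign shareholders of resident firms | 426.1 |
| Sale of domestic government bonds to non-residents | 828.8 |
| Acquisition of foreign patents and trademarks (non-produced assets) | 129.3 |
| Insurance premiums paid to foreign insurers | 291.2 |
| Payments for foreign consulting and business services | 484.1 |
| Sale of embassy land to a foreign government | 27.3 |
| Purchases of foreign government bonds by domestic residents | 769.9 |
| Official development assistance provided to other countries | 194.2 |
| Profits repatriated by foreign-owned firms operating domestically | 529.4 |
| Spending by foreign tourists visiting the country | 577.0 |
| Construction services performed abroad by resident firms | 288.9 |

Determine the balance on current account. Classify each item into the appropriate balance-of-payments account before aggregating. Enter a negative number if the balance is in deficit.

571.9

Services: -484.1 + 577.0 + 288.9 + 987.1 - 291.2 = 1077.7
Primary income: -529.4 + 228.8 - 426.1 + 415.1 = -311.6
Secondary income: -194.2
Current account = 1077.7 + (-311.6) + (-194.2) = 571.9
(Excluded from the current account — capital account: debt forgiveness received from foreign official creditors 159.5, acquisition of foreign patents and trademarks (non-produced assets) 129.3, sale of embassy land to a foreign government 27.3; financial account: sale of domestic government bonds to non-residents 828.8, purchases of foreign government bonds by domestic residents 769.9.)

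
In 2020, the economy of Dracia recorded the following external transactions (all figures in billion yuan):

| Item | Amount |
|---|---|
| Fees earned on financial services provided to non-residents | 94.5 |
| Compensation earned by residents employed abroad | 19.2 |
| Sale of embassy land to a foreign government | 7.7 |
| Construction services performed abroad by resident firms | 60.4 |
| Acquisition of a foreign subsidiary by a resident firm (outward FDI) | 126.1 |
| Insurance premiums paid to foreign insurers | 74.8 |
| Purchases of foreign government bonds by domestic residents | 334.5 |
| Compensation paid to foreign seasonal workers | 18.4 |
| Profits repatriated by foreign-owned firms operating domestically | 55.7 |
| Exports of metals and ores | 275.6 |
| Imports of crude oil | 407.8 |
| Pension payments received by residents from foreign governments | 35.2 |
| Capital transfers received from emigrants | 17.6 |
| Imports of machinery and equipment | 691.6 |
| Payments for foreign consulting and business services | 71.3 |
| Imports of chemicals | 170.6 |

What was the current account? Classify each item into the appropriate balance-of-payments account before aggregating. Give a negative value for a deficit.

Goods: -170.6 - 407.8 - 691.6 + 275.6 = -994.4
Services: 60.4 - 71.3 - 74.8 + 94.5 = 8.8
Primary income: -18.4 - 55.7 + 19.2 = -54.9
Secondary income: 35.2
Current account = (-994.4) + 8.8 + (-54.9) + 35.2 = -1005.3
(Excluded from the current account — capital account: sale of embassy land to a foreign government 7.7, capital transfers received from emigrants 17.6; financial account: acquisition of a foreign subsidiary by a resident firm (outward FDI) 126.1, purchases of foreign government bonds by domestic residents 334.5.)

-1005.3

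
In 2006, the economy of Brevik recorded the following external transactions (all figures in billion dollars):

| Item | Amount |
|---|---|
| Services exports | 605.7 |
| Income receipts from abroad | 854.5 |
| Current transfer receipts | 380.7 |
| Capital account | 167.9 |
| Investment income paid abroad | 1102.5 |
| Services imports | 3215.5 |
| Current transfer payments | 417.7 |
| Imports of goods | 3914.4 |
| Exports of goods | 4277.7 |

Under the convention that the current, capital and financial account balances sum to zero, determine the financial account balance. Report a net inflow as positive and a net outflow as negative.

2363.6

Goods balance = 4277.7 - 3914.4 = 363.3
Services balance = 605.7 - 3215.5 = -2609.8
Trade balance (goods + services) = 363.3 + (-2609.8) = -2246.5
Net primary income = 854.5 - 1102.5 = -248.0
Net secondary income = 380.7 - 417.7 = -37.0
Current account = -2246.5 + (-248.0) + (-37.0) = -2531.5
Financial account = -(-2531.5 + 167.9) = 2363.6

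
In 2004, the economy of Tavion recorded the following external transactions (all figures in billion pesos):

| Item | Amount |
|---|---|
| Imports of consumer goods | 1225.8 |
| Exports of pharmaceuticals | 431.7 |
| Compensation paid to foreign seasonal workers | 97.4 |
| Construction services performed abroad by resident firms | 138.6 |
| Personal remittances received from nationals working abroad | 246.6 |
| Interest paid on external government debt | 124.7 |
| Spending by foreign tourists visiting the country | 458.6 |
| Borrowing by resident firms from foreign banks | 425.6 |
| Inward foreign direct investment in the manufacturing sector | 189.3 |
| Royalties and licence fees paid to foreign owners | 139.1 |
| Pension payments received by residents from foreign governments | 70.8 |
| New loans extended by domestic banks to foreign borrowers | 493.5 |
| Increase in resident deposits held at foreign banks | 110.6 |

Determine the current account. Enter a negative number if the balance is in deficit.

-240.7

Goods: -1225.8 + 431.7 = -794.1
Services: 138.6 + 458.6 - 139.1 = 458.1
Primary income: -124.7 - 97.4 = -222.1
Secondary income: 70.8 + 246.6 = 317.4
Current account = (-794.1) + 458.1 + (-222.1) + 317.4 = -240.7
(Excluded from the current account — financial account: borrowing by resident firms from foreign banks 425.6, inward foreign direct investment in the manufacturing sector 189.3, new loans extended by domestic banks to foreign borrowers 493.5, increase in resident deposits held at foreign banks 110.6.)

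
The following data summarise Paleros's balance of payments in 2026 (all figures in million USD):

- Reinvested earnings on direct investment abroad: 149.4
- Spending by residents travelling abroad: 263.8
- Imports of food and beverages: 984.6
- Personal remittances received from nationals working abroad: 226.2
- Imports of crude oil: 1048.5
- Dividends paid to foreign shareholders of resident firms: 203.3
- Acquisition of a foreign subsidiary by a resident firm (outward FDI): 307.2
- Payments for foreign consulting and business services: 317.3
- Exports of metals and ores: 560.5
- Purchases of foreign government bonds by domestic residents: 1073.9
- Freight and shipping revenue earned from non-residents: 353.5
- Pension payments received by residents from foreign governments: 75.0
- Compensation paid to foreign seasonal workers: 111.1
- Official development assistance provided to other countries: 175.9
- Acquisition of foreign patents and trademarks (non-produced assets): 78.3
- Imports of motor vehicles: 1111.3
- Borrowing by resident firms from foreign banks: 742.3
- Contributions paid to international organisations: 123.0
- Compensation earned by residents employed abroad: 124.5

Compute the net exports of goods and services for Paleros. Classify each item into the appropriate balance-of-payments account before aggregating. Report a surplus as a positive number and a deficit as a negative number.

Goods: -1111.3 + 560.5 - 1048.5 - 984.6 = -2583.9
Services: -263.8 + 353.5 - 317.3 = -227.6
Trade balance = -2583.9 + (-227.6) = -2811.5
(Excluded from the trade balance — primary income: reinvested earnings on direct investment abroad 149.4, dividends paid to foreign shareholders of resident firms 203.3, compensation paid to foreign seasonal workers 111.1, compensation earned by residents employed abroad 124.5; secondary income: personal remittances received from nationals working abroad 226.2, pension payments received by residents from foreign governments 75.0, official development assistance provided to other countries 175.9, contributions paid to international organisations 123.0; financial account: acquisition of a foreign subsidiary by a resident firm (outward FDI) 307.2, purchases of foreign government bonds by domestic residents 1073.9, borrowing by resident firms from foreign banks 742.3; capital account: acquisition of foreign patents and trademarks (non-produced assets) 78.3.)

-2811.5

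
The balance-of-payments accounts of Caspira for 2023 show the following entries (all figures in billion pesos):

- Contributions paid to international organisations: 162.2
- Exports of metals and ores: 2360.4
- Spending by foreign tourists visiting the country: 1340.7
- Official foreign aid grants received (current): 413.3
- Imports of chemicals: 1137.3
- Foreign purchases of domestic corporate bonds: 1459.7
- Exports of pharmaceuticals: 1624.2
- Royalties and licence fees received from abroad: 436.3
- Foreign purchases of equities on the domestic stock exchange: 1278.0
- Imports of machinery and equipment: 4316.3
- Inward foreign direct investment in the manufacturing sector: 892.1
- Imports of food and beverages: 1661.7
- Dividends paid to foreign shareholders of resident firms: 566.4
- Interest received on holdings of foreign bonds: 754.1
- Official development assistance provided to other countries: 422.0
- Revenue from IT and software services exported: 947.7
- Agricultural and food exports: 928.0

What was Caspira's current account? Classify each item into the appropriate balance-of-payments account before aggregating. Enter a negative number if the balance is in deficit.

Goods: -4316.3 + 1624.2 + 928.0 + 2360.4 - 1137.3 - 1661.7 = -2202.7
Services: 947.7 + 436.3 + 1340.7 = 2724.7
Primary income: 754.1 - 566.4 = 187.7
Secondary income: -162.2 + 413.3 - 422.0 = -170.9
Current account = (-2202.7) + 2724.7 + 187.7 + (-170.9) = 538.8
(Excluded from the current account — financial account: foreign purchases of domestic corporate bonds 1459.7, foreign purchases of equities on the domestic stock exchange 1278.0, inward foreign direct investment in the manufacturing sector 892.1.)

538.8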